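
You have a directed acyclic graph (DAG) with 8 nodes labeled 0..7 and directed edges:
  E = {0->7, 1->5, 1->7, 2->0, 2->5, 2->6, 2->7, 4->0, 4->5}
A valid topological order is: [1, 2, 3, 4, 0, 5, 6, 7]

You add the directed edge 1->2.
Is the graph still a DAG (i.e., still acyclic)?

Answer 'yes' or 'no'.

Answer: yes

Derivation:
Given toposort: [1, 2, 3, 4, 0, 5, 6, 7]
Position of 1: index 0; position of 2: index 1
New edge 1->2: forward
Forward edge: respects the existing order. Still a DAG, same toposort still valid.
Still a DAG? yes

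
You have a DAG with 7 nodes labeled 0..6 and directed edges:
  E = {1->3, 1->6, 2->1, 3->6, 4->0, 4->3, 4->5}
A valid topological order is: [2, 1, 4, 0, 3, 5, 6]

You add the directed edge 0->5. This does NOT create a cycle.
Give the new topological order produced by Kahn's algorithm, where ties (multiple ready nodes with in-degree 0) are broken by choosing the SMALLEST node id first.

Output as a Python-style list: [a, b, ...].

Answer: [2, 1, 4, 0, 3, 5, 6]

Derivation:
Old toposort: [2, 1, 4, 0, 3, 5, 6]
Added edge: 0->5
Position of 0 (3) < position of 5 (5). Old order still valid.
Run Kahn's algorithm (break ties by smallest node id):
  initial in-degrees: [1, 1, 0, 2, 0, 2, 2]
  ready (indeg=0): [2, 4]
  pop 2: indeg[1]->0 | ready=[1, 4] | order so far=[2]
  pop 1: indeg[3]->1; indeg[6]->1 | ready=[4] | order so far=[2, 1]
  pop 4: indeg[0]->0; indeg[3]->0; indeg[5]->1 | ready=[0, 3] | order so far=[2, 1, 4]
  pop 0: indeg[5]->0 | ready=[3, 5] | order so far=[2, 1, 4, 0]
  pop 3: indeg[6]->0 | ready=[5, 6] | order so far=[2, 1, 4, 0, 3]
  pop 5: no out-edges | ready=[6] | order so far=[2, 1, 4, 0, 3, 5]
  pop 6: no out-edges | ready=[] | order so far=[2, 1, 4, 0, 3, 5, 6]
  Result: [2, 1, 4, 0, 3, 5, 6]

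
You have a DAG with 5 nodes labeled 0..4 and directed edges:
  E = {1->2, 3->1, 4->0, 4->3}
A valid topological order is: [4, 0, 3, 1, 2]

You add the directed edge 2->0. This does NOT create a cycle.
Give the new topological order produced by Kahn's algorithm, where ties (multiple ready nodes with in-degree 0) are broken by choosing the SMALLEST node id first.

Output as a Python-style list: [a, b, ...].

Old toposort: [4, 0, 3, 1, 2]
Added edge: 2->0
Position of 2 (4) > position of 0 (1). Must reorder: 2 must now come before 0.
Run Kahn's algorithm (break ties by smallest node id):
  initial in-degrees: [2, 1, 1, 1, 0]
  ready (indeg=0): [4]
  pop 4: indeg[0]->1; indeg[3]->0 | ready=[3] | order so far=[4]
  pop 3: indeg[1]->0 | ready=[1] | order so far=[4, 3]
  pop 1: indeg[2]->0 | ready=[2] | order so far=[4, 3, 1]
  pop 2: indeg[0]->0 | ready=[0] | order so far=[4, 3, 1, 2]
  pop 0: no out-edges | ready=[] | order so far=[4, 3, 1, 2, 0]
  Result: [4, 3, 1, 2, 0]

Answer: [4, 3, 1, 2, 0]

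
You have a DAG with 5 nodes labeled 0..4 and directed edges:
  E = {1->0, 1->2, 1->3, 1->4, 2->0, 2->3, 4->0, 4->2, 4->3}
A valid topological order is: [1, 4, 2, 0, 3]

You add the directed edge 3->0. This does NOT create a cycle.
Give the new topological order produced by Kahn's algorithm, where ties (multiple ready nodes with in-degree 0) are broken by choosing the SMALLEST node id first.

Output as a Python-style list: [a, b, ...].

Answer: [1, 4, 2, 3, 0]

Derivation:
Old toposort: [1, 4, 2, 0, 3]
Added edge: 3->0
Position of 3 (4) > position of 0 (3). Must reorder: 3 must now come before 0.
Run Kahn's algorithm (break ties by smallest node id):
  initial in-degrees: [4, 0, 2, 3, 1]
  ready (indeg=0): [1]
  pop 1: indeg[0]->3; indeg[2]->1; indeg[3]->2; indeg[4]->0 | ready=[4] | order so far=[1]
  pop 4: indeg[0]->2; indeg[2]->0; indeg[3]->1 | ready=[2] | order so far=[1, 4]
  pop 2: indeg[0]->1; indeg[3]->0 | ready=[3] | order so far=[1, 4, 2]
  pop 3: indeg[0]->0 | ready=[0] | order so far=[1, 4, 2, 3]
  pop 0: no out-edges | ready=[] | order so far=[1, 4, 2, 3, 0]
  Result: [1, 4, 2, 3, 0]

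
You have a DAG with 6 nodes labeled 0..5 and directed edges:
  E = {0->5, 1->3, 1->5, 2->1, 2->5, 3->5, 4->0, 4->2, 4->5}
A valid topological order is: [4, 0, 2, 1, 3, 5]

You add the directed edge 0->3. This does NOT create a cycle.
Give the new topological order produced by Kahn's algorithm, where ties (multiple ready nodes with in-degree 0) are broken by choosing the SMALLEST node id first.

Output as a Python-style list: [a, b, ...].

Answer: [4, 0, 2, 1, 3, 5]

Derivation:
Old toposort: [4, 0, 2, 1, 3, 5]
Added edge: 0->3
Position of 0 (1) < position of 3 (4). Old order still valid.
Run Kahn's algorithm (break ties by smallest node id):
  initial in-degrees: [1, 1, 1, 2, 0, 5]
  ready (indeg=0): [4]
  pop 4: indeg[0]->0; indeg[2]->0; indeg[5]->4 | ready=[0, 2] | order so far=[4]
  pop 0: indeg[3]->1; indeg[5]->3 | ready=[2] | order so far=[4, 0]
  pop 2: indeg[1]->0; indeg[5]->2 | ready=[1] | order so far=[4, 0, 2]
  pop 1: indeg[3]->0; indeg[5]->1 | ready=[3] | order so far=[4, 0, 2, 1]
  pop 3: indeg[5]->0 | ready=[5] | order so far=[4, 0, 2, 1, 3]
  pop 5: no out-edges | ready=[] | order so far=[4, 0, 2, 1, 3, 5]
  Result: [4, 0, 2, 1, 3, 5]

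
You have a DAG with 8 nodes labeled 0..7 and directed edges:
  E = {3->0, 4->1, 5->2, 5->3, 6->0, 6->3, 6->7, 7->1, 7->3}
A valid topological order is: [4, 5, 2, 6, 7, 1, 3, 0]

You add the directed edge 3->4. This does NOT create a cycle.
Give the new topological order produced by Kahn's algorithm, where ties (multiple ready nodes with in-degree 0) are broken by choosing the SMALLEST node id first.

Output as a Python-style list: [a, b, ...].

Old toposort: [4, 5, 2, 6, 7, 1, 3, 0]
Added edge: 3->4
Position of 3 (6) > position of 4 (0). Must reorder: 3 must now come before 4.
Run Kahn's algorithm (break ties by smallest node id):
  initial in-degrees: [2, 2, 1, 3, 1, 0, 0, 1]
  ready (indeg=0): [5, 6]
  pop 5: indeg[2]->0; indeg[3]->2 | ready=[2, 6] | order so far=[5]
  pop 2: no out-edges | ready=[6] | order so far=[5, 2]
  pop 6: indeg[0]->1; indeg[3]->1; indeg[7]->0 | ready=[7] | order so far=[5, 2, 6]
  pop 7: indeg[1]->1; indeg[3]->0 | ready=[3] | order so far=[5, 2, 6, 7]
  pop 3: indeg[0]->0; indeg[4]->0 | ready=[0, 4] | order so far=[5, 2, 6, 7, 3]
  pop 0: no out-edges | ready=[4] | order so far=[5, 2, 6, 7, 3, 0]
  pop 4: indeg[1]->0 | ready=[1] | order so far=[5, 2, 6, 7, 3, 0, 4]
  pop 1: no out-edges | ready=[] | order so far=[5, 2, 6, 7, 3, 0, 4, 1]
  Result: [5, 2, 6, 7, 3, 0, 4, 1]

Answer: [5, 2, 6, 7, 3, 0, 4, 1]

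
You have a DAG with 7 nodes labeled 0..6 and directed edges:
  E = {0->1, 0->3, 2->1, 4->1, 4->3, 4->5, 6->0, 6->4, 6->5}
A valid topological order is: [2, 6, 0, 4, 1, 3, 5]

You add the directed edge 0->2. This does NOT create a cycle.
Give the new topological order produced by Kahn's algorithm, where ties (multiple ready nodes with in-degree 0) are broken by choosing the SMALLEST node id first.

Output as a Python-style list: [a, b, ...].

Old toposort: [2, 6, 0, 4, 1, 3, 5]
Added edge: 0->2
Position of 0 (2) > position of 2 (0). Must reorder: 0 must now come before 2.
Run Kahn's algorithm (break ties by smallest node id):
  initial in-degrees: [1, 3, 1, 2, 1, 2, 0]
  ready (indeg=0): [6]
  pop 6: indeg[0]->0; indeg[4]->0; indeg[5]->1 | ready=[0, 4] | order so far=[6]
  pop 0: indeg[1]->2; indeg[2]->0; indeg[3]->1 | ready=[2, 4] | order so far=[6, 0]
  pop 2: indeg[1]->1 | ready=[4] | order so far=[6, 0, 2]
  pop 4: indeg[1]->0; indeg[3]->0; indeg[5]->0 | ready=[1, 3, 5] | order so far=[6, 0, 2, 4]
  pop 1: no out-edges | ready=[3, 5] | order so far=[6, 0, 2, 4, 1]
  pop 3: no out-edges | ready=[5] | order so far=[6, 0, 2, 4, 1, 3]
  pop 5: no out-edges | ready=[] | order so far=[6, 0, 2, 4, 1, 3, 5]
  Result: [6, 0, 2, 4, 1, 3, 5]

Answer: [6, 0, 2, 4, 1, 3, 5]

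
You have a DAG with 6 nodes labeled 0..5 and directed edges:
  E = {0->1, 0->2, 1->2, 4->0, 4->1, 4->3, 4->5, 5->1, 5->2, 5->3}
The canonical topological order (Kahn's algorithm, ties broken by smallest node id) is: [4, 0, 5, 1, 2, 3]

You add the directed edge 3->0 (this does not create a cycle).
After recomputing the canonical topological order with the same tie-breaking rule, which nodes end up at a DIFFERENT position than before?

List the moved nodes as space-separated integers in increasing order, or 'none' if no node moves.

Old toposort: [4, 0, 5, 1, 2, 3]
Added edge 3->0
Recompute Kahn (smallest-id tiebreak):
  initial in-degrees: [2, 3, 3, 2, 0, 1]
  ready (indeg=0): [4]
  pop 4: indeg[0]->1; indeg[1]->2; indeg[3]->1; indeg[5]->0 | ready=[5] | order so far=[4]
  pop 5: indeg[1]->1; indeg[2]->2; indeg[3]->0 | ready=[3] | order so far=[4, 5]
  pop 3: indeg[0]->0 | ready=[0] | order so far=[4, 5, 3]
  pop 0: indeg[1]->0; indeg[2]->1 | ready=[1] | order so far=[4, 5, 3, 0]
  pop 1: indeg[2]->0 | ready=[2] | order so far=[4, 5, 3, 0, 1]
  pop 2: no out-edges | ready=[] | order so far=[4, 5, 3, 0, 1, 2]
New canonical toposort: [4, 5, 3, 0, 1, 2]
Compare positions:
  Node 0: index 1 -> 3 (moved)
  Node 1: index 3 -> 4 (moved)
  Node 2: index 4 -> 5 (moved)
  Node 3: index 5 -> 2 (moved)
  Node 4: index 0 -> 0 (same)
  Node 5: index 2 -> 1 (moved)
Nodes that changed position: 0 1 2 3 5

Answer: 0 1 2 3 5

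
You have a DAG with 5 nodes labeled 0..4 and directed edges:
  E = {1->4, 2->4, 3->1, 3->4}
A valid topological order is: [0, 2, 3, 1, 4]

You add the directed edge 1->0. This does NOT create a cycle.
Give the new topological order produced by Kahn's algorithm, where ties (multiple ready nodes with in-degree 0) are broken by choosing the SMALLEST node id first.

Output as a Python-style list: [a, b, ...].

Answer: [2, 3, 1, 0, 4]

Derivation:
Old toposort: [0, 2, 3, 1, 4]
Added edge: 1->0
Position of 1 (3) > position of 0 (0). Must reorder: 1 must now come before 0.
Run Kahn's algorithm (break ties by smallest node id):
  initial in-degrees: [1, 1, 0, 0, 3]
  ready (indeg=0): [2, 3]
  pop 2: indeg[4]->2 | ready=[3] | order so far=[2]
  pop 3: indeg[1]->0; indeg[4]->1 | ready=[1] | order so far=[2, 3]
  pop 1: indeg[0]->0; indeg[4]->0 | ready=[0, 4] | order so far=[2, 3, 1]
  pop 0: no out-edges | ready=[4] | order so far=[2, 3, 1, 0]
  pop 4: no out-edges | ready=[] | order so far=[2, 3, 1, 0, 4]
  Result: [2, 3, 1, 0, 4]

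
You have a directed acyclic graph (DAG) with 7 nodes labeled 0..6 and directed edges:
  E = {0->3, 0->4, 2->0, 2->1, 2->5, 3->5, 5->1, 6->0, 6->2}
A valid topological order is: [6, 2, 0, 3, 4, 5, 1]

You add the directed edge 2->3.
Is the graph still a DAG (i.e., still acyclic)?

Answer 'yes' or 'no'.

Answer: yes

Derivation:
Given toposort: [6, 2, 0, 3, 4, 5, 1]
Position of 2: index 1; position of 3: index 3
New edge 2->3: forward
Forward edge: respects the existing order. Still a DAG, same toposort still valid.
Still a DAG? yes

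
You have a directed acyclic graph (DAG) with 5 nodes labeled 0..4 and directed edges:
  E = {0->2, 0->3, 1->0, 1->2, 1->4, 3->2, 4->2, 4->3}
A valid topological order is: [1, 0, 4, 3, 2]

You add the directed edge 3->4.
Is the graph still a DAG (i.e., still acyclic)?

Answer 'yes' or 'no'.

Given toposort: [1, 0, 4, 3, 2]
Position of 3: index 3; position of 4: index 2
New edge 3->4: backward (u after v in old order)
Backward edge: old toposort is now invalid. Check if this creates a cycle.
Does 4 already reach 3? Reachable from 4: [2, 3, 4]. YES -> cycle!
Still a DAG? no

Answer: no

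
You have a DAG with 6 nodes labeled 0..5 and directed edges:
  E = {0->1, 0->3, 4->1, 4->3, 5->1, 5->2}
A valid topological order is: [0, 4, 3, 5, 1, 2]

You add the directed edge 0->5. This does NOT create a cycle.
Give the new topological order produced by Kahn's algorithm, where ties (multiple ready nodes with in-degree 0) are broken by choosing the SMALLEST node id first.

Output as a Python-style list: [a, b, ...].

Answer: [0, 4, 3, 5, 1, 2]

Derivation:
Old toposort: [0, 4, 3, 5, 1, 2]
Added edge: 0->5
Position of 0 (0) < position of 5 (3). Old order still valid.
Run Kahn's algorithm (break ties by smallest node id):
  initial in-degrees: [0, 3, 1, 2, 0, 1]
  ready (indeg=0): [0, 4]
  pop 0: indeg[1]->2; indeg[3]->1; indeg[5]->0 | ready=[4, 5] | order so far=[0]
  pop 4: indeg[1]->1; indeg[3]->0 | ready=[3, 5] | order so far=[0, 4]
  pop 3: no out-edges | ready=[5] | order so far=[0, 4, 3]
  pop 5: indeg[1]->0; indeg[2]->0 | ready=[1, 2] | order so far=[0, 4, 3, 5]
  pop 1: no out-edges | ready=[2] | order so far=[0, 4, 3, 5, 1]
  pop 2: no out-edges | ready=[] | order so far=[0, 4, 3, 5, 1, 2]
  Result: [0, 4, 3, 5, 1, 2]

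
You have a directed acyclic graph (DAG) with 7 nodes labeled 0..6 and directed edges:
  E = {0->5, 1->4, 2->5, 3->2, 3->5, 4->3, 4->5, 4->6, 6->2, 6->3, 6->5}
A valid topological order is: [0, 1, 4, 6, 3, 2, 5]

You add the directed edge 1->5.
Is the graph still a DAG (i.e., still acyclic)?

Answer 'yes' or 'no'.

Given toposort: [0, 1, 4, 6, 3, 2, 5]
Position of 1: index 1; position of 5: index 6
New edge 1->5: forward
Forward edge: respects the existing order. Still a DAG, same toposort still valid.
Still a DAG? yes

Answer: yes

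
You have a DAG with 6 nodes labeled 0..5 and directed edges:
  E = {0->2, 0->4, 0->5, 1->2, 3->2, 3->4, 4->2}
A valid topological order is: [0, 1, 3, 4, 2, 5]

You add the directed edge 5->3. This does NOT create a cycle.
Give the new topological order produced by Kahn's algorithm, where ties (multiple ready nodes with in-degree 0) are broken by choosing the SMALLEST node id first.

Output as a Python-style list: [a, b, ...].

Answer: [0, 1, 5, 3, 4, 2]

Derivation:
Old toposort: [0, 1, 3, 4, 2, 5]
Added edge: 5->3
Position of 5 (5) > position of 3 (2). Must reorder: 5 must now come before 3.
Run Kahn's algorithm (break ties by smallest node id):
  initial in-degrees: [0, 0, 4, 1, 2, 1]
  ready (indeg=0): [0, 1]
  pop 0: indeg[2]->3; indeg[4]->1; indeg[5]->0 | ready=[1, 5] | order so far=[0]
  pop 1: indeg[2]->2 | ready=[5] | order so far=[0, 1]
  pop 5: indeg[3]->0 | ready=[3] | order so far=[0, 1, 5]
  pop 3: indeg[2]->1; indeg[4]->0 | ready=[4] | order so far=[0, 1, 5, 3]
  pop 4: indeg[2]->0 | ready=[2] | order so far=[0, 1, 5, 3, 4]
  pop 2: no out-edges | ready=[] | order so far=[0, 1, 5, 3, 4, 2]
  Result: [0, 1, 5, 3, 4, 2]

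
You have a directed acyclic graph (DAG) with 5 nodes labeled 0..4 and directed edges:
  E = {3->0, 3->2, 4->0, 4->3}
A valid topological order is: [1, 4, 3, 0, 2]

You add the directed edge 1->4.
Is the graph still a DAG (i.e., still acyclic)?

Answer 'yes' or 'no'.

Given toposort: [1, 4, 3, 0, 2]
Position of 1: index 0; position of 4: index 1
New edge 1->4: forward
Forward edge: respects the existing order. Still a DAG, same toposort still valid.
Still a DAG? yes

Answer: yes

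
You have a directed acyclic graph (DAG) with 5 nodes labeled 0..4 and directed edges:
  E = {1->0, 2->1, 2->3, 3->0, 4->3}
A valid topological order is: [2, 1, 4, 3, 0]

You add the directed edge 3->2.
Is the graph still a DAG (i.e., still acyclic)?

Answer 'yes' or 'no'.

Given toposort: [2, 1, 4, 3, 0]
Position of 3: index 3; position of 2: index 0
New edge 3->2: backward (u after v in old order)
Backward edge: old toposort is now invalid. Check if this creates a cycle.
Does 2 already reach 3? Reachable from 2: [0, 1, 2, 3]. YES -> cycle!
Still a DAG? no

Answer: no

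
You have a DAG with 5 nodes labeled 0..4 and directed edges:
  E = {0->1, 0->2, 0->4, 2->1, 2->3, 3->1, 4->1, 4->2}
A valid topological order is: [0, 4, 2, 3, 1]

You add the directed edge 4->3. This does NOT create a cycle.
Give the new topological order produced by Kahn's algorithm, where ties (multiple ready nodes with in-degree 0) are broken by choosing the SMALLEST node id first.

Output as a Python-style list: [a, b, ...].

Old toposort: [0, 4, 2, 3, 1]
Added edge: 4->3
Position of 4 (1) < position of 3 (3). Old order still valid.
Run Kahn's algorithm (break ties by smallest node id):
  initial in-degrees: [0, 4, 2, 2, 1]
  ready (indeg=0): [0]
  pop 0: indeg[1]->3; indeg[2]->1; indeg[4]->0 | ready=[4] | order so far=[0]
  pop 4: indeg[1]->2; indeg[2]->0; indeg[3]->1 | ready=[2] | order so far=[0, 4]
  pop 2: indeg[1]->1; indeg[3]->0 | ready=[3] | order so far=[0, 4, 2]
  pop 3: indeg[1]->0 | ready=[1] | order so far=[0, 4, 2, 3]
  pop 1: no out-edges | ready=[] | order so far=[0, 4, 2, 3, 1]
  Result: [0, 4, 2, 3, 1]

Answer: [0, 4, 2, 3, 1]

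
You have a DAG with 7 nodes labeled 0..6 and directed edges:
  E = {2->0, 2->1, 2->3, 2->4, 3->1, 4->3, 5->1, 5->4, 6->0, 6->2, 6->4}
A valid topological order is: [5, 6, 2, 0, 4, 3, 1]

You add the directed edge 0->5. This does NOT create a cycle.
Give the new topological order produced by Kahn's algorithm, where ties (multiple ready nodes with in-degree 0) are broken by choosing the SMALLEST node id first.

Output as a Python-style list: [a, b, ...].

Old toposort: [5, 6, 2, 0, 4, 3, 1]
Added edge: 0->5
Position of 0 (3) > position of 5 (0). Must reorder: 0 must now come before 5.
Run Kahn's algorithm (break ties by smallest node id):
  initial in-degrees: [2, 3, 1, 2, 3, 1, 0]
  ready (indeg=0): [6]
  pop 6: indeg[0]->1; indeg[2]->0; indeg[4]->2 | ready=[2] | order so far=[6]
  pop 2: indeg[0]->0; indeg[1]->2; indeg[3]->1; indeg[4]->1 | ready=[0] | order so far=[6, 2]
  pop 0: indeg[5]->0 | ready=[5] | order so far=[6, 2, 0]
  pop 5: indeg[1]->1; indeg[4]->0 | ready=[4] | order so far=[6, 2, 0, 5]
  pop 4: indeg[3]->0 | ready=[3] | order so far=[6, 2, 0, 5, 4]
  pop 3: indeg[1]->0 | ready=[1] | order so far=[6, 2, 0, 5, 4, 3]
  pop 1: no out-edges | ready=[] | order so far=[6, 2, 0, 5, 4, 3, 1]
  Result: [6, 2, 0, 5, 4, 3, 1]

Answer: [6, 2, 0, 5, 4, 3, 1]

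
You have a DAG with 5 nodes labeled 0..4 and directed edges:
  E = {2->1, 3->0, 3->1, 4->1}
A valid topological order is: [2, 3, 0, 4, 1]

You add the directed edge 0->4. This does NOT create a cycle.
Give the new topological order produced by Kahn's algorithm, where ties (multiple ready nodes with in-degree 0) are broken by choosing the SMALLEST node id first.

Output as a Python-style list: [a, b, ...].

Old toposort: [2, 3, 0, 4, 1]
Added edge: 0->4
Position of 0 (2) < position of 4 (3). Old order still valid.
Run Kahn's algorithm (break ties by smallest node id):
  initial in-degrees: [1, 3, 0, 0, 1]
  ready (indeg=0): [2, 3]
  pop 2: indeg[1]->2 | ready=[3] | order so far=[2]
  pop 3: indeg[0]->0; indeg[1]->1 | ready=[0] | order so far=[2, 3]
  pop 0: indeg[4]->0 | ready=[4] | order so far=[2, 3, 0]
  pop 4: indeg[1]->0 | ready=[1] | order so far=[2, 3, 0, 4]
  pop 1: no out-edges | ready=[] | order so far=[2, 3, 0, 4, 1]
  Result: [2, 3, 0, 4, 1]

Answer: [2, 3, 0, 4, 1]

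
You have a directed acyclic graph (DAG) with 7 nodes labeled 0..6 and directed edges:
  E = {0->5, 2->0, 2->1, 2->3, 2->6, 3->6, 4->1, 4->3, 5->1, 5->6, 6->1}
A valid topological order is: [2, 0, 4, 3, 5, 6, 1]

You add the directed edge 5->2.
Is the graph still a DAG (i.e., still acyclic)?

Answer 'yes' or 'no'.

Given toposort: [2, 0, 4, 3, 5, 6, 1]
Position of 5: index 4; position of 2: index 0
New edge 5->2: backward (u after v in old order)
Backward edge: old toposort is now invalid. Check if this creates a cycle.
Does 2 already reach 5? Reachable from 2: [0, 1, 2, 3, 5, 6]. YES -> cycle!
Still a DAG? no

Answer: no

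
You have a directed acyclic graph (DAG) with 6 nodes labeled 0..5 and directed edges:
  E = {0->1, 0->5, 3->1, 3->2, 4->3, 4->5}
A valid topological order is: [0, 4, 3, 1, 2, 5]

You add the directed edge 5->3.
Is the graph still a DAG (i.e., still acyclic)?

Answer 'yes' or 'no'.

Given toposort: [0, 4, 3, 1, 2, 5]
Position of 5: index 5; position of 3: index 2
New edge 5->3: backward (u after v in old order)
Backward edge: old toposort is now invalid. Check if this creates a cycle.
Does 3 already reach 5? Reachable from 3: [1, 2, 3]. NO -> still a DAG (reorder needed).
Still a DAG? yes

Answer: yes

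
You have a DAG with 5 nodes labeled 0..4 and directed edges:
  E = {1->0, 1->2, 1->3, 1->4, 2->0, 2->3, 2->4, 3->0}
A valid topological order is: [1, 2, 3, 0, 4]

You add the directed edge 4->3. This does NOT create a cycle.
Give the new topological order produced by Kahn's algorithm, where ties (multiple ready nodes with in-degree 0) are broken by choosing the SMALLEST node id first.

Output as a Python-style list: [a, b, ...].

Old toposort: [1, 2, 3, 0, 4]
Added edge: 4->3
Position of 4 (4) > position of 3 (2). Must reorder: 4 must now come before 3.
Run Kahn's algorithm (break ties by smallest node id):
  initial in-degrees: [3, 0, 1, 3, 2]
  ready (indeg=0): [1]
  pop 1: indeg[0]->2; indeg[2]->0; indeg[3]->2; indeg[4]->1 | ready=[2] | order so far=[1]
  pop 2: indeg[0]->1; indeg[3]->1; indeg[4]->0 | ready=[4] | order so far=[1, 2]
  pop 4: indeg[3]->0 | ready=[3] | order so far=[1, 2, 4]
  pop 3: indeg[0]->0 | ready=[0] | order so far=[1, 2, 4, 3]
  pop 0: no out-edges | ready=[] | order so far=[1, 2, 4, 3, 0]
  Result: [1, 2, 4, 3, 0]

Answer: [1, 2, 4, 3, 0]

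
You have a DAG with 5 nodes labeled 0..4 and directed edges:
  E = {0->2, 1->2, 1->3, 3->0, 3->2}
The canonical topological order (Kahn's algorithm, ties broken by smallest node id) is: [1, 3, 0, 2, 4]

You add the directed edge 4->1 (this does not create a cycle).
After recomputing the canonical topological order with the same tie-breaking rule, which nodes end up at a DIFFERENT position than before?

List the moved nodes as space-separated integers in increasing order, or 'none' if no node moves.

Answer: 0 1 2 3 4

Derivation:
Old toposort: [1, 3, 0, 2, 4]
Added edge 4->1
Recompute Kahn (smallest-id tiebreak):
  initial in-degrees: [1, 1, 3, 1, 0]
  ready (indeg=0): [4]
  pop 4: indeg[1]->0 | ready=[1] | order so far=[4]
  pop 1: indeg[2]->2; indeg[3]->0 | ready=[3] | order so far=[4, 1]
  pop 3: indeg[0]->0; indeg[2]->1 | ready=[0] | order so far=[4, 1, 3]
  pop 0: indeg[2]->0 | ready=[2] | order so far=[4, 1, 3, 0]
  pop 2: no out-edges | ready=[] | order so far=[4, 1, 3, 0, 2]
New canonical toposort: [4, 1, 3, 0, 2]
Compare positions:
  Node 0: index 2 -> 3 (moved)
  Node 1: index 0 -> 1 (moved)
  Node 2: index 3 -> 4 (moved)
  Node 3: index 1 -> 2 (moved)
  Node 4: index 4 -> 0 (moved)
Nodes that changed position: 0 1 2 3 4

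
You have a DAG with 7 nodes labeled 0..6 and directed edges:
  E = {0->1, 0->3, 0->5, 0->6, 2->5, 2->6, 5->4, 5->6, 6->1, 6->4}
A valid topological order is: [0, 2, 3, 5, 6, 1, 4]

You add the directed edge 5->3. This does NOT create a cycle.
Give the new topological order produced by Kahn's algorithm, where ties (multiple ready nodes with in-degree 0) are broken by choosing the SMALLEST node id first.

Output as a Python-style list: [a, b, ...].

Answer: [0, 2, 5, 3, 6, 1, 4]

Derivation:
Old toposort: [0, 2, 3, 5, 6, 1, 4]
Added edge: 5->3
Position of 5 (3) > position of 3 (2). Must reorder: 5 must now come before 3.
Run Kahn's algorithm (break ties by smallest node id):
  initial in-degrees: [0, 2, 0, 2, 2, 2, 3]
  ready (indeg=0): [0, 2]
  pop 0: indeg[1]->1; indeg[3]->1; indeg[5]->1; indeg[6]->2 | ready=[2] | order so far=[0]
  pop 2: indeg[5]->0; indeg[6]->1 | ready=[5] | order so far=[0, 2]
  pop 5: indeg[3]->0; indeg[4]->1; indeg[6]->0 | ready=[3, 6] | order so far=[0, 2, 5]
  pop 3: no out-edges | ready=[6] | order so far=[0, 2, 5, 3]
  pop 6: indeg[1]->0; indeg[4]->0 | ready=[1, 4] | order so far=[0, 2, 5, 3, 6]
  pop 1: no out-edges | ready=[4] | order so far=[0, 2, 5, 3, 6, 1]
  pop 4: no out-edges | ready=[] | order so far=[0, 2, 5, 3, 6, 1, 4]
  Result: [0, 2, 5, 3, 6, 1, 4]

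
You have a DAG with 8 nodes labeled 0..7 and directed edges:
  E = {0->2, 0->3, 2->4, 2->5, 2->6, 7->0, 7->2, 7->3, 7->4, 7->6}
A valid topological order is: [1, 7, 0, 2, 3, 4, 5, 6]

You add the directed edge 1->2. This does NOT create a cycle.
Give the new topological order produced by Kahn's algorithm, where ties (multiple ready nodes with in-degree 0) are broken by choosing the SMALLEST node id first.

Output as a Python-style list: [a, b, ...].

Answer: [1, 7, 0, 2, 3, 4, 5, 6]

Derivation:
Old toposort: [1, 7, 0, 2, 3, 4, 5, 6]
Added edge: 1->2
Position of 1 (0) < position of 2 (3). Old order still valid.
Run Kahn's algorithm (break ties by smallest node id):
  initial in-degrees: [1, 0, 3, 2, 2, 1, 2, 0]
  ready (indeg=0): [1, 7]
  pop 1: indeg[2]->2 | ready=[7] | order so far=[1]
  pop 7: indeg[0]->0; indeg[2]->1; indeg[3]->1; indeg[4]->1; indeg[6]->1 | ready=[0] | order so far=[1, 7]
  pop 0: indeg[2]->0; indeg[3]->0 | ready=[2, 3] | order so far=[1, 7, 0]
  pop 2: indeg[4]->0; indeg[5]->0; indeg[6]->0 | ready=[3, 4, 5, 6] | order so far=[1, 7, 0, 2]
  pop 3: no out-edges | ready=[4, 5, 6] | order so far=[1, 7, 0, 2, 3]
  pop 4: no out-edges | ready=[5, 6] | order so far=[1, 7, 0, 2, 3, 4]
  pop 5: no out-edges | ready=[6] | order so far=[1, 7, 0, 2, 3, 4, 5]
  pop 6: no out-edges | ready=[] | order so far=[1, 7, 0, 2, 3, 4, 5, 6]
  Result: [1, 7, 0, 2, 3, 4, 5, 6]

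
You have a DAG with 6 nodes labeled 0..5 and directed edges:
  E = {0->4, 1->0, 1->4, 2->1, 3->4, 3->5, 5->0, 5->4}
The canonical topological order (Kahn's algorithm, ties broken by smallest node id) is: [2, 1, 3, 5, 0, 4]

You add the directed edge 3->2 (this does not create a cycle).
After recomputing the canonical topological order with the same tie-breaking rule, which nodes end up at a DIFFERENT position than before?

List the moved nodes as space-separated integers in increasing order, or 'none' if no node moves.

Old toposort: [2, 1, 3, 5, 0, 4]
Added edge 3->2
Recompute Kahn (smallest-id tiebreak):
  initial in-degrees: [2, 1, 1, 0, 4, 1]
  ready (indeg=0): [3]
  pop 3: indeg[2]->0; indeg[4]->3; indeg[5]->0 | ready=[2, 5] | order so far=[3]
  pop 2: indeg[1]->0 | ready=[1, 5] | order so far=[3, 2]
  pop 1: indeg[0]->1; indeg[4]->2 | ready=[5] | order so far=[3, 2, 1]
  pop 5: indeg[0]->0; indeg[4]->1 | ready=[0] | order so far=[3, 2, 1, 5]
  pop 0: indeg[4]->0 | ready=[4] | order so far=[3, 2, 1, 5, 0]
  pop 4: no out-edges | ready=[] | order so far=[3, 2, 1, 5, 0, 4]
New canonical toposort: [3, 2, 1, 5, 0, 4]
Compare positions:
  Node 0: index 4 -> 4 (same)
  Node 1: index 1 -> 2 (moved)
  Node 2: index 0 -> 1 (moved)
  Node 3: index 2 -> 0 (moved)
  Node 4: index 5 -> 5 (same)
  Node 5: index 3 -> 3 (same)
Nodes that changed position: 1 2 3

Answer: 1 2 3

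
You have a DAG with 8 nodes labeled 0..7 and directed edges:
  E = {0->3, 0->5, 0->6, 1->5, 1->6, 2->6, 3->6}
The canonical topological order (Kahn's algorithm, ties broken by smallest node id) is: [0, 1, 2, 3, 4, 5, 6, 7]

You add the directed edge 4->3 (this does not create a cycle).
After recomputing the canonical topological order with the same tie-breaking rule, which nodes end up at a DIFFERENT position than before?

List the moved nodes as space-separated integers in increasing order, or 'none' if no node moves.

Answer: 3 4

Derivation:
Old toposort: [0, 1, 2, 3, 4, 5, 6, 7]
Added edge 4->3
Recompute Kahn (smallest-id tiebreak):
  initial in-degrees: [0, 0, 0, 2, 0, 2, 4, 0]
  ready (indeg=0): [0, 1, 2, 4, 7]
  pop 0: indeg[3]->1; indeg[5]->1; indeg[6]->3 | ready=[1, 2, 4, 7] | order so far=[0]
  pop 1: indeg[5]->0; indeg[6]->2 | ready=[2, 4, 5, 7] | order so far=[0, 1]
  pop 2: indeg[6]->1 | ready=[4, 5, 7] | order so far=[0, 1, 2]
  pop 4: indeg[3]->0 | ready=[3, 5, 7] | order so far=[0, 1, 2, 4]
  pop 3: indeg[6]->0 | ready=[5, 6, 7] | order so far=[0, 1, 2, 4, 3]
  pop 5: no out-edges | ready=[6, 7] | order so far=[0, 1, 2, 4, 3, 5]
  pop 6: no out-edges | ready=[7] | order so far=[0, 1, 2, 4, 3, 5, 6]
  pop 7: no out-edges | ready=[] | order so far=[0, 1, 2, 4, 3, 5, 6, 7]
New canonical toposort: [0, 1, 2, 4, 3, 5, 6, 7]
Compare positions:
  Node 0: index 0 -> 0 (same)
  Node 1: index 1 -> 1 (same)
  Node 2: index 2 -> 2 (same)
  Node 3: index 3 -> 4 (moved)
  Node 4: index 4 -> 3 (moved)
  Node 5: index 5 -> 5 (same)
  Node 6: index 6 -> 6 (same)
  Node 7: index 7 -> 7 (same)
Nodes that changed position: 3 4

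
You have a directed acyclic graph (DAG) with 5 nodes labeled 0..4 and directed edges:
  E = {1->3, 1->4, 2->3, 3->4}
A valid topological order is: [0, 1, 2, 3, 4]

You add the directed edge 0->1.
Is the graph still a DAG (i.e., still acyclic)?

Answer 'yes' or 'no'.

Answer: yes

Derivation:
Given toposort: [0, 1, 2, 3, 4]
Position of 0: index 0; position of 1: index 1
New edge 0->1: forward
Forward edge: respects the existing order. Still a DAG, same toposort still valid.
Still a DAG? yes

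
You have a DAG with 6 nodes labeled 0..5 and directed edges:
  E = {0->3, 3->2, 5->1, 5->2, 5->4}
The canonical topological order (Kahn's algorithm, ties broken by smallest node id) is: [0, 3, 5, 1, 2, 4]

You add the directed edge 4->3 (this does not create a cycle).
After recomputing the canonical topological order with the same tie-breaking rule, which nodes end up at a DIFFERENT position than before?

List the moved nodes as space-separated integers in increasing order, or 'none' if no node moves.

Answer: 1 2 3 4 5

Derivation:
Old toposort: [0, 3, 5, 1, 2, 4]
Added edge 4->3
Recompute Kahn (smallest-id tiebreak):
  initial in-degrees: [0, 1, 2, 2, 1, 0]
  ready (indeg=0): [0, 5]
  pop 0: indeg[3]->1 | ready=[5] | order so far=[0]
  pop 5: indeg[1]->0; indeg[2]->1; indeg[4]->0 | ready=[1, 4] | order so far=[0, 5]
  pop 1: no out-edges | ready=[4] | order so far=[0, 5, 1]
  pop 4: indeg[3]->0 | ready=[3] | order so far=[0, 5, 1, 4]
  pop 3: indeg[2]->0 | ready=[2] | order so far=[0, 5, 1, 4, 3]
  pop 2: no out-edges | ready=[] | order so far=[0, 5, 1, 4, 3, 2]
New canonical toposort: [0, 5, 1, 4, 3, 2]
Compare positions:
  Node 0: index 0 -> 0 (same)
  Node 1: index 3 -> 2 (moved)
  Node 2: index 4 -> 5 (moved)
  Node 3: index 1 -> 4 (moved)
  Node 4: index 5 -> 3 (moved)
  Node 5: index 2 -> 1 (moved)
Nodes that changed position: 1 2 3 4 5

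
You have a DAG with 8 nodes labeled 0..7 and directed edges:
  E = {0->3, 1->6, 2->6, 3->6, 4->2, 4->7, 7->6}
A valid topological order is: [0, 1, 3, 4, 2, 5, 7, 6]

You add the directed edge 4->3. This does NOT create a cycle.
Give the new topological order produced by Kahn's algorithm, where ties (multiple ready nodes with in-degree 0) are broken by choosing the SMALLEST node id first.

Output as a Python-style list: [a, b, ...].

Answer: [0, 1, 4, 2, 3, 5, 7, 6]

Derivation:
Old toposort: [0, 1, 3, 4, 2, 5, 7, 6]
Added edge: 4->3
Position of 4 (3) > position of 3 (2). Must reorder: 4 must now come before 3.
Run Kahn's algorithm (break ties by smallest node id):
  initial in-degrees: [0, 0, 1, 2, 0, 0, 4, 1]
  ready (indeg=0): [0, 1, 4, 5]
  pop 0: indeg[3]->1 | ready=[1, 4, 5] | order so far=[0]
  pop 1: indeg[6]->3 | ready=[4, 5] | order so far=[0, 1]
  pop 4: indeg[2]->0; indeg[3]->0; indeg[7]->0 | ready=[2, 3, 5, 7] | order so far=[0, 1, 4]
  pop 2: indeg[6]->2 | ready=[3, 5, 7] | order so far=[0, 1, 4, 2]
  pop 3: indeg[6]->1 | ready=[5, 7] | order so far=[0, 1, 4, 2, 3]
  pop 5: no out-edges | ready=[7] | order so far=[0, 1, 4, 2, 3, 5]
  pop 7: indeg[6]->0 | ready=[6] | order so far=[0, 1, 4, 2, 3, 5, 7]
  pop 6: no out-edges | ready=[] | order so far=[0, 1, 4, 2, 3, 5, 7, 6]
  Result: [0, 1, 4, 2, 3, 5, 7, 6]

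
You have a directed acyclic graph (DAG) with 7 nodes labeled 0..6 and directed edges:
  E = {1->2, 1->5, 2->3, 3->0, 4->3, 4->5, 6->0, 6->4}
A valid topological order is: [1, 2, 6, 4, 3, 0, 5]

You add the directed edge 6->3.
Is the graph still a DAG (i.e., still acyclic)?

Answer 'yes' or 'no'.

Answer: yes

Derivation:
Given toposort: [1, 2, 6, 4, 3, 0, 5]
Position of 6: index 2; position of 3: index 4
New edge 6->3: forward
Forward edge: respects the existing order. Still a DAG, same toposort still valid.
Still a DAG? yes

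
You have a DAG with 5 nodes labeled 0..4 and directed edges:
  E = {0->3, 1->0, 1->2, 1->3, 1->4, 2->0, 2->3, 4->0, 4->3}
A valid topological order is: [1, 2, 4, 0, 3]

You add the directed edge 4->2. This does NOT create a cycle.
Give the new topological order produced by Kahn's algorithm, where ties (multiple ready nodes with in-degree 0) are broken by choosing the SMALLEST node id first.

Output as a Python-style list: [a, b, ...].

Answer: [1, 4, 2, 0, 3]

Derivation:
Old toposort: [1, 2, 4, 0, 3]
Added edge: 4->2
Position of 4 (2) > position of 2 (1). Must reorder: 4 must now come before 2.
Run Kahn's algorithm (break ties by smallest node id):
  initial in-degrees: [3, 0, 2, 4, 1]
  ready (indeg=0): [1]
  pop 1: indeg[0]->2; indeg[2]->1; indeg[3]->3; indeg[4]->0 | ready=[4] | order so far=[1]
  pop 4: indeg[0]->1; indeg[2]->0; indeg[3]->2 | ready=[2] | order so far=[1, 4]
  pop 2: indeg[0]->0; indeg[3]->1 | ready=[0] | order so far=[1, 4, 2]
  pop 0: indeg[3]->0 | ready=[3] | order so far=[1, 4, 2, 0]
  pop 3: no out-edges | ready=[] | order so far=[1, 4, 2, 0, 3]
  Result: [1, 4, 2, 0, 3]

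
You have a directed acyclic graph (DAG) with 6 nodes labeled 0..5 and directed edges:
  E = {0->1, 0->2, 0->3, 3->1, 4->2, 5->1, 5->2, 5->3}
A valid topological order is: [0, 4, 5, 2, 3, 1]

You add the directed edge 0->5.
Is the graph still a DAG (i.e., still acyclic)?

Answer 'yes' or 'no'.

Answer: yes

Derivation:
Given toposort: [0, 4, 5, 2, 3, 1]
Position of 0: index 0; position of 5: index 2
New edge 0->5: forward
Forward edge: respects the existing order. Still a DAG, same toposort still valid.
Still a DAG? yes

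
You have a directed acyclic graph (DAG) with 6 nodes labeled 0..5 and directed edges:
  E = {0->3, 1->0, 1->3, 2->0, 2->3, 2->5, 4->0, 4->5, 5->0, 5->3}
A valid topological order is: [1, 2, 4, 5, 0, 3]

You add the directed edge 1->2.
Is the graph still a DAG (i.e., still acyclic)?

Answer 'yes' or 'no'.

Given toposort: [1, 2, 4, 5, 0, 3]
Position of 1: index 0; position of 2: index 1
New edge 1->2: forward
Forward edge: respects the existing order. Still a DAG, same toposort still valid.
Still a DAG? yes

Answer: yes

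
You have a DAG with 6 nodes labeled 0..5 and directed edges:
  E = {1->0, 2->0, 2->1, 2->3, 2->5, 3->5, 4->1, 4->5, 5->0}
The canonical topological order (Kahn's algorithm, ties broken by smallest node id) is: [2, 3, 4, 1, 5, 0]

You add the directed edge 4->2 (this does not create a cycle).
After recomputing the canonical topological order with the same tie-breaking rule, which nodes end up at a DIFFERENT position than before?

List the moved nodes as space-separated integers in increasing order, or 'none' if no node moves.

Answer: 1 2 3 4

Derivation:
Old toposort: [2, 3, 4, 1, 5, 0]
Added edge 4->2
Recompute Kahn (smallest-id tiebreak):
  initial in-degrees: [3, 2, 1, 1, 0, 3]
  ready (indeg=0): [4]
  pop 4: indeg[1]->1; indeg[2]->0; indeg[5]->2 | ready=[2] | order so far=[4]
  pop 2: indeg[0]->2; indeg[1]->0; indeg[3]->0; indeg[5]->1 | ready=[1, 3] | order so far=[4, 2]
  pop 1: indeg[0]->1 | ready=[3] | order so far=[4, 2, 1]
  pop 3: indeg[5]->0 | ready=[5] | order so far=[4, 2, 1, 3]
  pop 5: indeg[0]->0 | ready=[0] | order so far=[4, 2, 1, 3, 5]
  pop 0: no out-edges | ready=[] | order so far=[4, 2, 1, 3, 5, 0]
New canonical toposort: [4, 2, 1, 3, 5, 0]
Compare positions:
  Node 0: index 5 -> 5 (same)
  Node 1: index 3 -> 2 (moved)
  Node 2: index 0 -> 1 (moved)
  Node 3: index 1 -> 3 (moved)
  Node 4: index 2 -> 0 (moved)
  Node 5: index 4 -> 4 (same)
Nodes that changed position: 1 2 3 4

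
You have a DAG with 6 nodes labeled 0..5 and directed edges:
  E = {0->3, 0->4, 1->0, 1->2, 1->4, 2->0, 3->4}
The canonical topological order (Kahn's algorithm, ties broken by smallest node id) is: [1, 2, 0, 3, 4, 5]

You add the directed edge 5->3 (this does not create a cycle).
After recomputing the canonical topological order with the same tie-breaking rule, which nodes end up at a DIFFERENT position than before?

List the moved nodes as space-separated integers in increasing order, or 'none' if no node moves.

Old toposort: [1, 2, 0, 3, 4, 5]
Added edge 5->3
Recompute Kahn (smallest-id tiebreak):
  initial in-degrees: [2, 0, 1, 2, 3, 0]
  ready (indeg=0): [1, 5]
  pop 1: indeg[0]->1; indeg[2]->0; indeg[4]->2 | ready=[2, 5] | order so far=[1]
  pop 2: indeg[0]->0 | ready=[0, 5] | order so far=[1, 2]
  pop 0: indeg[3]->1; indeg[4]->1 | ready=[5] | order so far=[1, 2, 0]
  pop 5: indeg[3]->0 | ready=[3] | order so far=[1, 2, 0, 5]
  pop 3: indeg[4]->0 | ready=[4] | order so far=[1, 2, 0, 5, 3]
  pop 4: no out-edges | ready=[] | order so far=[1, 2, 0, 5, 3, 4]
New canonical toposort: [1, 2, 0, 5, 3, 4]
Compare positions:
  Node 0: index 2 -> 2 (same)
  Node 1: index 0 -> 0 (same)
  Node 2: index 1 -> 1 (same)
  Node 3: index 3 -> 4 (moved)
  Node 4: index 4 -> 5 (moved)
  Node 5: index 5 -> 3 (moved)
Nodes that changed position: 3 4 5

Answer: 3 4 5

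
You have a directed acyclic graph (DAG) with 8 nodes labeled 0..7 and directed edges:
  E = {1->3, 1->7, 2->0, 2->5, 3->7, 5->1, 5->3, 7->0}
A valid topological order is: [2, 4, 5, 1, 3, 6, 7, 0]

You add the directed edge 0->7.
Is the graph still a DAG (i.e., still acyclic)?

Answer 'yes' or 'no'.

Answer: no

Derivation:
Given toposort: [2, 4, 5, 1, 3, 6, 7, 0]
Position of 0: index 7; position of 7: index 6
New edge 0->7: backward (u after v in old order)
Backward edge: old toposort is now invalid. Check if this creates a cycle.
Does 7 already reach 0? Reachable from 7: [0, 7]. YES -> cycle!
Still a DAG? no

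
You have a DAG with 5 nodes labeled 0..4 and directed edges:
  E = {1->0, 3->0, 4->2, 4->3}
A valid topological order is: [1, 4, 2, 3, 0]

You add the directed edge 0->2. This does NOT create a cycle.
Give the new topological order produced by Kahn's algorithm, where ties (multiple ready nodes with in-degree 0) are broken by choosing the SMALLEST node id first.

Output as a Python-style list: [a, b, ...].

Answer: [1, 4, 3, 0, 2]

Derivation:
Old toposort: [1, 4, 2, 3, 0]
Added edge: 0->2
Position of 0 (4) > position of 2 (2). Must reorder: 0 must now come before 2.
Run Kahn's algorithm (break ties by smallest node id):
  initial in-degrees: [2, 0, 2, 1, 0]
  ready (indeg=0): [1, 4]
  pop 1: indeg[0]->1 | ready=[4] | order so far=[1]
  pop 4: indeg[2]->1; indeg[3]->0 | ready=[3] | order so far=[1, 4]
  pop 3: indeg[0]->0 | ready=[0] | order so far=[1, 4, 3]
  pop 0: indeg[2]->0 | ready=[2] | order so far=[1, 4, 3, 0]
  pop 2: no out-edges | ready=[] | order so far=[1, 4, 3, 0, 2]
  Result: [1, 4, 3, 0, 2]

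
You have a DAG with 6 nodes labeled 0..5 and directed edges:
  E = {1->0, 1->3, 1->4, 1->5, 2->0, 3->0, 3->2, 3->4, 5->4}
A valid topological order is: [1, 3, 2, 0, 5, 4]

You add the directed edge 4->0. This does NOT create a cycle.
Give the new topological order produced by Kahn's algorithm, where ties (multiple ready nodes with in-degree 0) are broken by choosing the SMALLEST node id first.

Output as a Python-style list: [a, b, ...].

Old toposort: [1, 3, 2, 0, 5, 4]
Added edge: 4->0
Position of 4 (5) > position of 0 (3). Must reorder: 4 must now come before 0.
Run Kahn's algorithm (break ties by smallest node id):
  initial in-degrees: [4, 0, 1, 1, 3, 1]
  ready (indeg=0): [1]
  pop 1: indeg[0]->3; indeg[3]->0; indeg[4]->2; indeg[5]->0 | ready=[3, 5] | order so far=[1]
  pop 3: indeg[0]->2; indeg[2]->0; indeg[4]->1 | ready=[2, 5] | order so far=[1, 3]
  pop 2: indeg[0]->1 | ready=[5] | order so far=[1, 3, 2]
  pop 5: indeg[4]->0 | ready=[4] | order so far=[1, 3, 2, 5]
  pop 4: indeg[0]->0 | ready=[0] | order so far=[1, 3, 2, 5, 4]
  pop 0: no out-edges | ready=[] | order so far=[1, 3, 2, 5, 4, 0]
  Result: [1, 3, 2, 5, 4, 0]

Answer: [1, 3, 2, 5, 4, 0]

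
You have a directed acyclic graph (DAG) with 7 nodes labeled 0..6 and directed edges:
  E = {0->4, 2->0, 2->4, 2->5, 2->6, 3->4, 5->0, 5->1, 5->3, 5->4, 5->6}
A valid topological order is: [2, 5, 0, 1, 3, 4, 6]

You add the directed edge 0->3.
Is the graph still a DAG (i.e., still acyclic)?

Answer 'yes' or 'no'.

Answer: yes

Derivation:
Given toposort: [2, 5, 0, 1, 3, 4, 6]
Position of 0: index 2; position of 3: index 4
New edge 0->3: forward
Forward edge: respects the existing order. Still a DAG, same toposort still valid.
Still a DAG? yes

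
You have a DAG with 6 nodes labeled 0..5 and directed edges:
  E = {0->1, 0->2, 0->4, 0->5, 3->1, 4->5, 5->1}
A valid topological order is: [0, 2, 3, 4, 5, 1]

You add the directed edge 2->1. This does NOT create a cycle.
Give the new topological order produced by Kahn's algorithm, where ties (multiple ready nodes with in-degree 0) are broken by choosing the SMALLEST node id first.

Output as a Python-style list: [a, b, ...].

Old toposort: [0, 2, 3, 4, 5, 1]
Added edge: 2->1
Position of 2 (1) < position of 1 (5). Old order still valid.
Run Kahn's algorithm (break ties by smallest node id):
  initial in-degrees: [0, 4, 1, 0, 1, 2]
  ready (indeg=0): [0, 3]
  pop 0: indeg[1]->3; indeg[2]->0; indeg[4]->0; indeg[5]->1 | ready=[2, 3, 4] | order so far=[0]
  pop 2: indeg[1]->2 | ready=[3, 4] | order so far=[0, 2]
  pop 3: indeg[1]->1 | ready=[4] | order so far=[0, 2, 3]
  pop 4: indeg[5]->0 | ready=[5] | order so far=[0, 2, 3, 4]
  pop 5: indeg[1]->0 | ready=[1] | order so far=[0, 2, 3, 4, 5]
  pop 1: no out-edges | ready=[] | order so far=[0, 2, 3, 4, 5, 1]
  Result: [0, 2, 3, 4, 5, 1]

Answer: [0, 2, 3, 4, 5, 1]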